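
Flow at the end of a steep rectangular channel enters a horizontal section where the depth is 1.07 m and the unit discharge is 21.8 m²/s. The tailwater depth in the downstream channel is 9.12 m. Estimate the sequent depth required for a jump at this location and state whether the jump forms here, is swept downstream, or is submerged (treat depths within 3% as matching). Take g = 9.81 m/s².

V₁ = q/y₁ = 21.8/1.07 = 20.4 m/s. Fr₁ = V₁/√(g·y₁) = 20.4/√(9.81×1.07) = 6.29.
From the momentum equation for a rectangular channel, y₂/y₁ = ½[√(1 + 8Fr₁²) − 1] = ½[√317.4 − 1] = 8.41.
y₂ = 8.41 × 1.07 = 9.00 m.
Tailwater y_tw = 9.12 m: y_tw ≈ y₂, so the jump forms here.

y₂ = 9.00 m; the jump forms here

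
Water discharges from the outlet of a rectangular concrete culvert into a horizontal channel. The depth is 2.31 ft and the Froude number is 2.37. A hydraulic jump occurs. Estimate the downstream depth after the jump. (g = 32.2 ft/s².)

Fr₁ = 2.37 (given).
From the momentum equation for a rectangular channel, y₂/y₁ = ½[√(1 + 8Fr₁²) − 1] = ½[√45.94 − 1] = 2.89.
y₂ = 2.89 × 2.31 = 6.67 ft.

y₂ = 6.67 ft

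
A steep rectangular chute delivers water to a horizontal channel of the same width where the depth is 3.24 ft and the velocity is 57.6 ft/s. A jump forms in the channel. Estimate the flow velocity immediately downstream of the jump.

V₂ = 7.69 ft/s

Fr₁ = V₁/√(g·y₁) = 57.6/√(32.2×3.24) = 5.64.
From the momentum equation for a rectangular channel, y₂/y₁ = ½[√(1 + 8Fr₁²) − 1] = ½[√255.4 − 1] = 7.49.
y₂ = 7.49 × 3.24 = 24.3 ft.
q = V₁·y₁ = 57.6 × 3.24 = 187 ft²/s.
V₂ = q/y₂ = 187/24.3 = 7.69 ft/s.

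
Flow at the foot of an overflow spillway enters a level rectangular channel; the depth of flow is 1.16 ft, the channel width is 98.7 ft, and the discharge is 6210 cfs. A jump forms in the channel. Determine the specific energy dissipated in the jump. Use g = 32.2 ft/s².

q = Q/b = 6210/98.7 = 62.9 ft²/s; V₁ = q/y₁ = 54.2 ft/s. Fr₁ = V₁/√(g·y₁) = 8.87.
From the momentum equation for a rectangular channel, y₂/y₁ = ½[√(1 + 8Fr₁²) − 1] = ½[√631.1 − 1] = 12.1.
y₂ = 12.1 × 1.16 = 14.0 ft.
Head loss: ΔE = (y₂ − y₁)³/(4y₁y₂) = (14.0 − 1.16)³/(4×1.16×14.0) = 2112/64.9 = 32.5 ft.

ΔE = 32.5 ft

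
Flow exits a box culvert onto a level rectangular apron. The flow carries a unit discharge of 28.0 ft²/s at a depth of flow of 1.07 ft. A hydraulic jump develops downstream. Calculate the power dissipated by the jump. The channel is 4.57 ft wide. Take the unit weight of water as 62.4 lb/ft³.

V₁ = q/y₁ = 28.0/1.07 = 26.2 ft/s. Fr₁ = V₁/√(g·y₁) = 26.2/√(32.2×1.07) = 4.46.
Conjugate-depth relation: y₂/y₁ = ½[√(1 + 8Fr₁²) − 1] = ½[√160.0 − 1] = 5.82.
y₂ = 5.82 × 1.07 = 6.23 ft.
Head loss: ΔE = (y₂ − y₁)³/(4y₁y₂) = (6.23 − 1.07)³/(4×1.07×6.23) = 138/26.7 = 5.16 ft.
Q = q·b = 28.0 × 4.57 = 128 cfs. P = γ·Q·ΔE/550 = 62.4 × 128 × 5.16 / 550 = 74.9 hp.

P = 74.9 hp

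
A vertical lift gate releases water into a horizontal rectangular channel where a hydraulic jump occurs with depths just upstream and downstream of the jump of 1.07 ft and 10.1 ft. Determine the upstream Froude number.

Fr₁ = 7.02

For a rectangular channel the momentum equation gives q² = ½·g·y₁·y₂·(y₁ + y₂) = ½×32.2×1.07×10.1×11.2 = 1943.
q = √1943 = 44.1 ft²/s.
V₁ = q/y₁ = 41.2 ft/s; Fr₁ = V₁/√(g·y₁) = 7.02.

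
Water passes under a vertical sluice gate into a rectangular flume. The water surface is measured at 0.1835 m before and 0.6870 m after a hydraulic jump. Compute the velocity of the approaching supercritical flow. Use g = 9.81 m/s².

For a rectangular channel the momentum equation gives q² = ½·g·y₁·y₂·(y₁ + y₂) = ½×9.81×0.1835×0.6870×0.8705 = 0.5383.
q = √0.5383 = 0.7337 m²/s.
V₁ = q/y₁ = 0.7337/0.1835 = 3.998 m/s.

V₁ = 3.998 m/s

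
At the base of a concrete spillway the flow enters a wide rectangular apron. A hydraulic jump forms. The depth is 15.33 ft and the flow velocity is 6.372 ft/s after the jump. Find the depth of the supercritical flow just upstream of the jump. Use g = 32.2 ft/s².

y₁ = 2.205 ft

Fr₂ = V₂/√(g·y₂) = 6.372/√(32.2×15.33) = 0.2868.
From the momentum equation (using Fr₂), y₁/y₂ = ½[√(1 + 8Fr₂²) − 1] = ½[√1.6580 − 1] = 0.1438.
y₁ = 0.1438 × 15.33 = 2.205 ft.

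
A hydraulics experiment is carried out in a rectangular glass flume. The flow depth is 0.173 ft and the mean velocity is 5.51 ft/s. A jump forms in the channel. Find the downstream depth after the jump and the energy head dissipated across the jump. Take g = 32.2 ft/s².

Fr₁ = V₁/√(g·y₁) = 5.51/√(32.2×0.173) = 2.33.
By Bélanger, y₂/y₁ = ½[√(1 + 8Fr₁²) − 1] = ½[√44.60 − 1] = 2.84.
y₂ = 2.84 × 0.173 = 0.491 ft.
Head loss: ΔE = (y₂ − y₁)³/(4y₁y₂) = (0.491 − 0.173)³/(4×0.173×0.491) = 0.0322/0.340 = 0.0948 ft.

y₂ = 0.491 ft; ΔE = 0.0948 ft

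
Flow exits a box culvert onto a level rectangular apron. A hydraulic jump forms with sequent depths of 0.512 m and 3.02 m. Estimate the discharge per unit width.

For a rectangular channel the momentum equation gives q² = ½·g·y₁·y₂·(y₁ + y₂) = ½×9.81×0.512×3.02×3.53 = 26.8.
q = √26.8 = 5.18 m²/s.

q = 5.18 m²/s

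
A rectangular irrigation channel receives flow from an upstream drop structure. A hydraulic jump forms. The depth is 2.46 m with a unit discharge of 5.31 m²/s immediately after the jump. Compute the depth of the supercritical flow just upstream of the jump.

V₂ = q/y₂ = 5.31/2.46 = 2.16 m/s; Fr₂ = V₂/√(g·y₂) = 0.439.
The Bélanger relation is symmetric: y₁/y₂ = ½[√(1 + 8Fr₂²) − 1] = ½[√2.545 − 1] = 0.298.
y₁ = 0.298 × 2.46 = 0.732 m.

y₁ = 0.732 m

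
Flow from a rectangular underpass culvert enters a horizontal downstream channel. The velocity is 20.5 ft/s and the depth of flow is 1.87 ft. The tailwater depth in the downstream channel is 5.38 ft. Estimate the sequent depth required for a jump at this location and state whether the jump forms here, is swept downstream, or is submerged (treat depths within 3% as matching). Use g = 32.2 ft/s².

Fr₁ = V₁/√(g·y₁) = 20.5/√(32.2×1.87) = 2.64.
Conjugate-depth relation: y₂/y₁ = ½[√(1 + 8Fr₁²) − 1] = ½[√56.83 − 1] = 3.27.
y₂ = 3.27 × 1.87 = 6.11 ft.
Tailwater y_tw = 5.38 ft: y_tw < y₂, so the jump is swept downstream.

y₂ = 6.11 ft; the jump is swept downstream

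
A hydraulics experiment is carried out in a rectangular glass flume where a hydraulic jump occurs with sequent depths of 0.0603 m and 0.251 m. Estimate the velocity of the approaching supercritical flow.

For a rectangular channel the momentum equation gives q² = ½·g·y₁·y₂·(y₁ + y₂) = ½×9.81×0.0603×0.251×0.311 = 0.0231.
q = √0.0231 = 0.152 m²/s.
V₁ = q/y₁ = 0.152/0.0603 = 2.52 m/s.

V₁ = 2.52 m/s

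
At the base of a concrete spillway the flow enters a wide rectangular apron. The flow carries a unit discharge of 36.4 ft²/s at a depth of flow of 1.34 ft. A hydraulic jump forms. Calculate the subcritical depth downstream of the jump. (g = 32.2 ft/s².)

y₂ = 7.20 ft

V₁ = q/y₁ = 36.4/1.34 = 27.2 ft/s. Fr₁ = V₁/√(g·y₁) = 27.2/√(32.2×1.34) = 4.14.
Bélanger equation: y₂/y₁ = ½[√(1 + 8Fr₁²) − 1] = ½[√137.8 − 1] = 5.37.
y₂ = 5.37 × 1.34 = 7.20 ft.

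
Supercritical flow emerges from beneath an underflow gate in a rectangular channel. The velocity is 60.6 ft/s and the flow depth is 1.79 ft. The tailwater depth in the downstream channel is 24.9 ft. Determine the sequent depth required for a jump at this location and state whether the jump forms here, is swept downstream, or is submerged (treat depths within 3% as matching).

Fr₁ = V₁/√(g·y₁) = 60.6/√(32.2×1.79) = 7.98.
From the momentum equation for a rectangular channel, y₂/y₁ = ½[√(1 + 8Fr₁²) − 1] = ½[√510.7 − 1] = 10.8.
y₂ = 10.8 × 1.79 = 19.3 ft.
Tailwater y_tw = 24.9 ft: y_tw > y₂, so the jump is submerged.

y₂ = 19.3 ft; the jump is submerged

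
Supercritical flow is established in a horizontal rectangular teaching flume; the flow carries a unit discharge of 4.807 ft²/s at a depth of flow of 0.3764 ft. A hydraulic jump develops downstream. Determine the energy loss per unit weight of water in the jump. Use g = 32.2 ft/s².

V₁ = q/y₁ = 4.807/0.3764 = 12.77 ft/s. Fr₁ = V₁/√(g·y₁) = 12.77/√(32.2×0.3764) = 3.668.
Bélanger equation: y₂/y₁ = ½[√(1 + 8Fr₁²) − 1] = ½[√108.65 − 1] = 4.712.
y₂ = 4.712 × 0.3764 = 1.774 ft.
Head loss: ΔE = (y₂ − y₁)³/(4y₁y₂) = (1.774 − 0.3764)³/(4×0.3764×1.774) = 2.727/2.670 = 1.021 ft.

ΔE = 1.021 ft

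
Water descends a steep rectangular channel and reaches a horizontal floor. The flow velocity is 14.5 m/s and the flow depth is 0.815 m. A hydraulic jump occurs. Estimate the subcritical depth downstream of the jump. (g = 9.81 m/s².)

y₂ = 5.52 m

Fr₁ = V₁/√(g·y₁) = 14.5/√(9.81×0.815) = 5.13.
From the momentum equation for a rectangular channel, y₂/y₁ = ½[√(1 + 8Fr₁²) − 1] = ½[√211.4 − 1] = 6.77.
y₂ = 6.77 × 0.815 = 5.52 m.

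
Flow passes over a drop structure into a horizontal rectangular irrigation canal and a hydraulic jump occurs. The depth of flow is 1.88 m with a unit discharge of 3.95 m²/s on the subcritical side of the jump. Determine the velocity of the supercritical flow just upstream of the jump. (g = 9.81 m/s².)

V₁ = 5.94 m/s

V₂ = q/y₂ = 3.95/1.88 = 2.10 m/s; Fr₂ = V₂/√(g·y₂) = 0.489.
From the momentum equation (using Fr₂), y₁/y₂ = ½[√(1 + 8Fr₂²) − 1] = ½[√2.915 − 1] = 0.354.
y₁ = 0.354 × 1.88 = 0.665 m.
V₁ = q/y₁ = 3.95/0.665 = 5.94 m/s.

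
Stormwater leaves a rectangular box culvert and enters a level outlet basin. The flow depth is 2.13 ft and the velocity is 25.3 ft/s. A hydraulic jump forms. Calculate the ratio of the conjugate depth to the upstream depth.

Fr₁ = V₁/√(g·y₁) = 25.3/√(32.2×2.13) = 3.05.
Sequent-depth ratio: y₂/y₁ = ½[√(1 + 8Fr₁²) − 1] = ½[√75.66 − 1] = 3.85.

y₂/y₁ = 3.85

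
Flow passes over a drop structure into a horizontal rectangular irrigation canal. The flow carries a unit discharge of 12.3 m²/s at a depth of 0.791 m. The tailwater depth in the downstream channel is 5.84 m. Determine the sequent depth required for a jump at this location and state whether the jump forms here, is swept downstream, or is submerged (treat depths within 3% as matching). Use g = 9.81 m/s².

y₂ = 5.86 m; the jump forms here

V₁ = q/y₁ = 12.3/0.791 = 15.5 m/s. Fr₁ = V₁/√(g·y₁) = 15.5/√(9.81×0.791) = 5.58.
Bélanger equation: y₂/y₁ = ½[√(1 + 8Fr₁²) − 1] = ½[√250.3 − 1] = 7.41.
y₂ = 7.41 × 0.791 = 5.86 m.
Tailwater y_tw = 5.84 m: y_tw ≈ y₂, so the jump forms here.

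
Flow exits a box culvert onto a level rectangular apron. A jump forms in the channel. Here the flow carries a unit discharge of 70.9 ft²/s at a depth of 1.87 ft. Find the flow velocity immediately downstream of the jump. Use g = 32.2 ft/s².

V₁ = q/y₁ = 70.9/1.87 = 37.9 ft/s. Fr₁ = V₁/√(g·y₁) = 37.9/√(32.2×1.87) = 4.89.
From the momentum equation for a rectangular channel, y₂/y₁ = ½[√(1 + 8Fr₁²) − 1] = ½[√192.0 − 1] = 6.43.
y₂ = 6.43 × 1.87 = 12.0 ft.
V₂ = q/y₂ = 70.9/12.0 = 5.90 ft/s.

V₂ = 5.90 ft/s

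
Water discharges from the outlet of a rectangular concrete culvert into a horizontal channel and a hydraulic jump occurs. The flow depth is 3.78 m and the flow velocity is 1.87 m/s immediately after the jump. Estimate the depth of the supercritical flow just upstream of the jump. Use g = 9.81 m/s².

Fr₂ = V₂/√(g·y₂) = 1.87/√(9.81×3.78) = 0.307.
Since the conjugate-depth ratio holds either way, y₁/y₂ = ½[√(1 + 8Fr₂²) − 1] = ½[√1.754 − 1] = 0.162.
y₁ = 0.162 × 3.78 = 0.613 m.

y₁ = 0.613 m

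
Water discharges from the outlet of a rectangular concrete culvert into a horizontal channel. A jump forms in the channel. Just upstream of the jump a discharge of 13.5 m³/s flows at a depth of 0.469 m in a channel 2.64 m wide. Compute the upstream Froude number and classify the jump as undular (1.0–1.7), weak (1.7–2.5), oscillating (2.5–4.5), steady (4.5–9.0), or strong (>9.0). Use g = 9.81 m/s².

q = Q/b = 13.5/2.64 = 5.11 m²/s; V₁ = q/y₁ = 10.9 m/s. Fr₁ = V₁/√(g·y₁) = 5.08.
Fr₁ = 5.08 lies in the steady range.

Fr₁ = 5.08; steady jump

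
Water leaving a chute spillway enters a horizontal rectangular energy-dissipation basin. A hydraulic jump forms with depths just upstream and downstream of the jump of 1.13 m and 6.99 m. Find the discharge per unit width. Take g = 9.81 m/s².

q = 17.7 m²/s

For a rectangular channel the momentum equation gives q² = ½·g·y₁·y₂·(y₁ + y₂) = ½×9.81×1.13×6.99×8.12 = 315.
q = √315 = 17.7 m²/s.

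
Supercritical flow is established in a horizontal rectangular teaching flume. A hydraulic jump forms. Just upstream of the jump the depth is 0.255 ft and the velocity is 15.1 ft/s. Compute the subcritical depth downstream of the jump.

Fr₁ = V₁/√(g·y₁) = 15.1/√(32.2×0.255) = 5.27.
By Bélanger, y₂/y₁ = ½[√(1 + 8Fr₁²) − 1] = ½[√223.2 − 1] = 6.97.
y₂ = 6.97 × 0.255 = 1.78 ft.

y₂ = 1.78 ft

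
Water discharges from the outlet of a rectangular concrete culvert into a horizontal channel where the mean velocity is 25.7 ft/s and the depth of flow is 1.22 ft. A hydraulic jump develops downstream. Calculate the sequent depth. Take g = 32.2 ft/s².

Fr₁ = V₁/√(g·y₁) = 25.7/√(32.2×1.22) = 4.10.
Conjugate-depth relation: y₂/y₁ = ½[√(1 + 8Fr₁²) − 1] = ½[√135.5 − 1] = 5.32.
y₂ = 5.32 × 1.22 = 6.49 ft.

y₂ = 6.49 ft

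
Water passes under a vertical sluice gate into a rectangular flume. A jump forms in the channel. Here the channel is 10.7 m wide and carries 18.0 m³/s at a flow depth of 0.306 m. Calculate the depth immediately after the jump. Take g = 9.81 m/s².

y₂ = 1.23 m

q = Q/b = 18.0/10.7 = 1.68 m²/s; V₁ = q/y₁ = 5.50 m/s. Fr₁ = V₁/√(g·y₁) = 3.17.
From the momentum equation for a rectangular channel, y₂/y₁ = ½[√(1 + 8Fr₁²) − 1] = ½[√81.54 − 1] = 4.02.
y₂ = 4.02 × 0.306 = 1.23 m.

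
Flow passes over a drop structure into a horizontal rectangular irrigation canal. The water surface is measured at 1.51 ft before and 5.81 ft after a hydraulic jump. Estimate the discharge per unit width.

q = 32.2 ft²/s

For a rectangular channel the momentum equation gives q² = ½·g·y₁·y₂·(y₁ + y₂) = ½×32.2×1.51×5.81×7.32 = 1034.
q = √1034 = 32.2 ft²/s.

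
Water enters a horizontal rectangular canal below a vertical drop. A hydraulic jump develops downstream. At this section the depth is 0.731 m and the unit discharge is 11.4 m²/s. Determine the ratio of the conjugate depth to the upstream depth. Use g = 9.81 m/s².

V₁ = q/y₁ = 11.4/0.731 = 15.6 m/s. Fr₁ = V₁/√(g·y₁) = 15.6/√(9.81×0.731) = 5.82.
Sequent-depth ratio: y₂/y₁ = ½[√(1 + 8Fr₁²) − 1] = ½[√272.3 − 1] = 7.75.

y₂/y₁ = 7.75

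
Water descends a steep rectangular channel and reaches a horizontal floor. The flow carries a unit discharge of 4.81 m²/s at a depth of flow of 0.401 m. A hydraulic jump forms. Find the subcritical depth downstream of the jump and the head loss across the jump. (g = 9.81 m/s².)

V₁ = q/y₁ = 4.81/0.401 = 12.0 m/s. Fr₁ = V₁/√(g·y₁) = 12.0/√(9.81×0.401) = 6.05.
Conjugate-depth relation: y₂/y₁ = ½[√(1 + 8Fr₁²) − 1] = ½[√293.6 − 1] = 8.07.
y₂ = 8.07 × 0.401 = 3.24 m.
Head loss: ΔE = (y₂ − y₁)³/(4y₁y₂) = (3.24 − 0.401)³/(4×0.401×3.24) = 22.8/5.19 = 4.39 m.

y₂ = 3.24 m; ΔE = 4.39 m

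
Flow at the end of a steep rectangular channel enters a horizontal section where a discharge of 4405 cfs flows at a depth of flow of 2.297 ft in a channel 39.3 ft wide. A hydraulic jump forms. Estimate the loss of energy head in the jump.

q = Q/b = 4405/39.3 = 112.1 ft²/s; V₁ = q/y₁ = 48.80 ft/s. Fr₁ = V₁/√(g·y₁) = 5.674.
From the momentum equation for a rectangular channel, y₂/y₁ = ½[√(1 + 8Fr₁²) − 1] = ½[√258.55 − 1] = 7.540.
y₂ = 7.540 × 2.297 = 17.32 ft.
Head loss: ΔE = (y₂ − y₁)³/(4y₁y₂) = (17.32 − 2.297)³/(4×2.297×17.32) = 3390/159.1 = 21.30 ft.

ΔE = 21.30 ft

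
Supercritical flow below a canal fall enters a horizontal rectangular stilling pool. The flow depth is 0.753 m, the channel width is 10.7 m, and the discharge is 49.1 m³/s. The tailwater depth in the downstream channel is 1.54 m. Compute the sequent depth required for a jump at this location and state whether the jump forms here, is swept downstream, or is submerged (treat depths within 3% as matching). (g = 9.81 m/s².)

q = Q/b = 49.1/10.7 = 4.59 m²/s; V₁ = q/y₁ = 6.09 m/s. Fr₁ = V₁/√(g·y₁) = 2.24.
Sequent-depth ratio: y₂/y₁ = ½[√(1 + 8Fr₁²) − 1] = ½[√41.22 − 1] = 2.71.
y₂ = 2.71 × 0.753 = 2.04 m.
Tailwater y_tw = 1.54 m: y_tw < y₂, so the jump is swept downstream.

y₂ = 2.04 m; the jump is swept downstream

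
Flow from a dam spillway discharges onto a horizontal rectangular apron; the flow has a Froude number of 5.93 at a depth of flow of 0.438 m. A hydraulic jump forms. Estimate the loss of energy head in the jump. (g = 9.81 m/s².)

Fr₁ = 5.93 (given).
Bélanger equation: y₂/y₁ = ½[√(1 + 8Fr₁²) − 1] = ½[√282.3 − 1] = 7.90.
y₂ = 7.90 × 0.438 = 3.46 m.
V₁ = Fr₁·√(g·y₁) = 5.93×√(9.81×0.438) = 12.3 m/s; q = V₁·y₁ = 5.38 m²/s. V₂ = q/y₂ = 5.38/3.46 = 1.56 m/s. E₁ = y₁ + V₁²/2g = 8.14 m; E₂ = y₂ + V₂²/2g = 3.58 m. ΔE = E₁ − E₂ = 4.56 m.

ΔE = 4.56 m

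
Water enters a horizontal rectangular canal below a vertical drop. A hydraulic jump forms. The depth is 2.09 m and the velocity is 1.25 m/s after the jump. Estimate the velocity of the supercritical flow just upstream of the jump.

Fr₂ = V₂/√(g·y₂) = 1.25/√(9.81×2.09) = 0.276.
From the momentum equation (using Fr₂), y₁/y₂ = ½[√(1 + 8Fr₂²) − 1] = ½[√1.610 − 1] = 0.134.
y₁ = 0.134 × 2.09 = 0.281 m.
V₁ = q/y₁ = 2.61/0.281 = 9.30 m/s.

V₁ = 9.30 m/s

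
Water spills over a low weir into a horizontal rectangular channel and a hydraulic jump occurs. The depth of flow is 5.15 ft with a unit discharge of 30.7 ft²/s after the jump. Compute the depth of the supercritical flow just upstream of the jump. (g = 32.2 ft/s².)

y₁ = 1.67 ft

V₂ = q/y₂ = 30.7/5.15 = 5.96 ft/s; Fr₂ = V₂/√(g·y₂) = 0.463.
Since the conjugate-depth ratio holds either way, y₁/y₂ = ½[√(1 + 8Fr₂²) − 1] = ½[√2.714 − 1] = 0.324.
y₁ = 0.324 × 5.15 = 1.67 ft.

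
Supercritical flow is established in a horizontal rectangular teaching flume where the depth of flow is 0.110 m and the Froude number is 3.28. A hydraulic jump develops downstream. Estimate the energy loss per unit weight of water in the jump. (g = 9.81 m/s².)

ΔE = 0.209 m

Fr₁ = 3.28 (given).
From the momentum equation for a rectangular channel, y₂/y₁ = ½[√(1 + 8Fr₁²) − 1] = ½[√87.07 − 1] = 4.17.
y₂ = 4.17 × 0.110 = 0.458 m.
Head loss: ΔE = (y₂ − y₁)³/(4y₁y₂) = (0.458 − 0.110)³/(4×0.110×0.458) = 0.0422/0.202 = 0.209 m.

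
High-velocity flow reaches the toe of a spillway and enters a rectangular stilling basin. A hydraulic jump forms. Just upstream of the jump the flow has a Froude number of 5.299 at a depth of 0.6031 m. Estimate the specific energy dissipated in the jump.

ΔE = 4.670 m

Fr₁ = 5.299 (given).
From the momentum equation for a rectangular channel, y₂/y₁ = ½[√(1 + 8Fr₁²) − 1] = ½[√225.64 − 1] = 7.011.
y₂ = 7.011 × 0.6031 = 4.228 m.
Head loss: ΔE = (y₂ − y₁)³/(4y₁y₂) = (4.228 − 0.6031)³/(4×0.6031×4.228) = 47.63/10.20 = 4.670 m.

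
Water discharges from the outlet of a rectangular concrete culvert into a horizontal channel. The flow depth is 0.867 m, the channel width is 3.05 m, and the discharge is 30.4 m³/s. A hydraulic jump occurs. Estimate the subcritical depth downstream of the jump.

q = Q/b = 30.4/3.05 = 9.97 m²/s; V₁ = q/y₁ = 11.5 m/s. Fr₁ = V₁/√(g·y₁) = 3.94.
By Bélanger, y₂/y₁ = ½[√(1 + 8Fr₁²) − 1] = ½[√125.3 − 1] = 5.10.
y₂ = 5.10 × 0.867 = 4.42 m.

y₂ = 4.42 m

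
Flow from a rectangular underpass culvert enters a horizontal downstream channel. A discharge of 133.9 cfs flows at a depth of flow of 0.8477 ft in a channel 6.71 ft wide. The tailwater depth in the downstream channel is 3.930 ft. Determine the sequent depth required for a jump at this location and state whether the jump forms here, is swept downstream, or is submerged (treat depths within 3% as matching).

y₂ = 4.994 ft; the jump is swept downstream

q = Q/b = 133.9/6.71 = 19.96 ft²/s; V₁ = q/y₁ = 23.54 ft/s. Fr₁ = V₁/√(g·y₁) = 4.506.
Sequent-depth ratio: y₂/y₁ = ½[√(1 + 8Fr₁²) − 1] = ½[√163.41 − 1] = 5.892.
y₂ = 5.892 × 0.8477 = 4.994 ft.
Tailwater y_tw = 3.930 ft: y_tw < y₂, so the jump is swept downstream.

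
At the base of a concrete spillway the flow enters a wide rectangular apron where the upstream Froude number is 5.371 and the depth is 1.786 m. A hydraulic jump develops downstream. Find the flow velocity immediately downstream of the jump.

V₂ = 3.161 m/s

Fr₁ = 5.371 (given).
Conjugate-depth relation: y₂/y₁ = ½[√(1 + 8Fr₁²) − 1] = ½[√231.78 − 1] = 7.112.
y₂ = 7.112 × 1.786 = 12.70 m.
V₁ = Fr₁·√(g·y₁) = 5.371×√(9.81×1.786) = 22.48 m/s; q = V₁·y₁ = 40.15 m²/s.
V₂ = q/y₂ = 40.15/12.70 = 3.161 m/s.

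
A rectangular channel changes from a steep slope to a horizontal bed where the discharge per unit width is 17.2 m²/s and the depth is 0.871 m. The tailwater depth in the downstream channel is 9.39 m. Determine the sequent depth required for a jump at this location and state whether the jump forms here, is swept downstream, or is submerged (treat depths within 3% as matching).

y₂ = 7.90 m; the jump is submerged

V₁ = q/y₁ = 17.2/0.871 = 19.7 m/s. Fr₁ = V₁/√(g·y₁) = 19.7/√(9.81×0.871) = 6.76.
Sequent-depth ratio: y₂/y₁ = ½[√(1 + 8Fr₁²) − 1] = ½[√366.1 − 1] = 9.07.
y₂ = 9.07 × 0.871 = 7.90 m.
Tailwater y_tw = 9.39 m: y_tw > y₂, so the jump is submerged.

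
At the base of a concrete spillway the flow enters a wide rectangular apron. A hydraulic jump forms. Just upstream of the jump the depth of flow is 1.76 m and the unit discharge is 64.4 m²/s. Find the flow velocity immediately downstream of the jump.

V₂ = 3.06 m/s

V₁ = q/y₁ = 64.4/1.76 = 36.6 m/s. Fr₁ = V₁/√(g·y₁) = 36.6/√(9.81×1.76) = 8.81.
By Bélanger, y₂/y₁ = ½[√(1 + 8Fr₁²) − 1] = ½[√621.4 − 1] = 12.0.
y₂ = 12.0 × 1.76 = 21.1 m.
V₂ = q/y₂ = 64.4/21.1 = 3.06 m/s.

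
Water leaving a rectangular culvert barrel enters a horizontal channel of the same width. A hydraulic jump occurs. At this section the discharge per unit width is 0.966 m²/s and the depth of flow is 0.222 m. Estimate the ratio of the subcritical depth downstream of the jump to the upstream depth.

V₁ = q/y₁ = 0.966/0.222 = 4.35 m/s. Fr₁ = V₁/√(g·y₁) = 4.35/√(9.81×0.222) = 2.95.
Bélanger equation: y₂/y₁ = ½[√(1 + 8Fr₁²) − 1] = ½[√70.55 − 1] = 3.70.

y₂/y₁ = 3.70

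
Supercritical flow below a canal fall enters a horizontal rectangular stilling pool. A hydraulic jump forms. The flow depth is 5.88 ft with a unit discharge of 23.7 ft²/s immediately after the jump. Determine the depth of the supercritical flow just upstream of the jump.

y₁ = 0.878 ft

V₂ = q/y₂ = 23.7/5.88 = 4.03 ft/s; Fr₂ = V₂/√(g·y₂) = 0.293.
Since the conjugate-depth ratio holds either way, y₁/y₂ = ½[√(1 + 8Fr₂²) − 1] = ½[√1.686 − 1] = 0.149.
y₁ = 0.149 × 5.88 = 0.878 ft.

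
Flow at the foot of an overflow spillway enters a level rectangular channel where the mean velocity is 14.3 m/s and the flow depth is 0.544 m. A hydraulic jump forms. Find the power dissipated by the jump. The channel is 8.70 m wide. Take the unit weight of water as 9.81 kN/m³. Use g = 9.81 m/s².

P = 4193 kW

Fr₁ = V₁/√(g·y₁) = 14.3/√(9.81×0.544) = 6.19.
Sequent-depth ratio: y₂/y₁ = ½[√(1 + 8Fr₁²) − 1] = ½[√307.5 − 1] = 8.27.
y₂ = 8.27 × 0.544 = 4.50 m.
Head loss: ΔE = (y₂ − y₁)³/(4y₁y₂) = (4.50 − 0.544)³/(4×0.544×4.50) = 61.8/9.79 = 6.32 m.
q = V₁·y₁ = 14.3 × 0.544 = 7.78 m²/s. Q = q·b = 7.78 × 8.70 = 67.7 m³/s. P = γ·Q·ΔE = 9.81 × 67.7 × 6.32 = 4193 kW.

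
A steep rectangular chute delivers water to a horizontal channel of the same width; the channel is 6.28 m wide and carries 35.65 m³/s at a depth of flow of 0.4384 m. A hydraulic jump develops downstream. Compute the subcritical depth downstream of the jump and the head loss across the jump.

y₂ = 3.658 m; ΔE = 5.203 m

q = Q/b = 35.65/6.28 = 5.677 m²/s; V₁ = q/y₁ = 12.95 m/s. Fr₁ = V₁/√(g·y₁) = 6.244.
Conjugate-depth relation: y₂/y₁ = ½[√(1 + 8Fr₁²) − 1] = ½[√312.90 − 1] = 8.344.
y₂ = 8.344 × 0.4384 = 3.658 m.
Head loss: ΔE = (y₂ − y₁)³/(4y₁y₂) = (3.658 − 0.4384)³/(4×0.4384×3.658) = 33.38/6.415 = 5.203 m.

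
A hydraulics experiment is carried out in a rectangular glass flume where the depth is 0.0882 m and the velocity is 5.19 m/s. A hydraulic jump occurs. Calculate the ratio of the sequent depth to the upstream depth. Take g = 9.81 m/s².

y₂/y₁ = 7.41

Fr₁ = V₁/√(g·y₁) = 5.19/√(9.81×0.0882) = 5.58.
By Bélanger, y₂/y₁ = ½[√(1 + 8Fr₁²) − 1] = ½[√250.1 − 1] = 7.41.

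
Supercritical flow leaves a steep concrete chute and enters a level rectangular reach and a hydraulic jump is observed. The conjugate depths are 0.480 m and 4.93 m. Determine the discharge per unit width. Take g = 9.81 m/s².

q = 7.92 m²/s

For a rectangular channel the momentum equation gives q² = ½·g·y₁·y₂·(y₁ + y₂) = ½×9.81×0.480×4.93×5.41 = 62.8.
q = √62.8 = 7.92 m²/s.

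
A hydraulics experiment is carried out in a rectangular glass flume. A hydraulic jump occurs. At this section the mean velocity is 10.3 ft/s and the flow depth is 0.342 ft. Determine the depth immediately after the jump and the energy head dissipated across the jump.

y₂ = 1.34 ft; ΔE = 0.542 ft

Fr₁ = V₁/√(g·y₁) = 10.3/√(32.2×0.342) = 3.10.
From the momentum equation for a rectangular channel, y₂/y₁ = ½[√(1 + 8Fr₁²) − 1] = ½[√78.07 − 1] = 3.92.
y₂ = 3.92 × 0.342 = 1.34 ft.
Head loss: ΔE = (y₂ − y₁)³/(4y₁y₂) = (1.34 − 0.342)³/(4×0.342×1.34) = 0.994/1.83 = 0.542 ft.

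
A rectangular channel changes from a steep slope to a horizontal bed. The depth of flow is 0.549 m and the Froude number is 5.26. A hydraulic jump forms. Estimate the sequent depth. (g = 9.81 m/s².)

y₂ = 3.82 m

Fr₁ = 5.26 (given).
Sequent-depth ratio: y₂/y₁ = ½[√(1 + 8Fr₁²) − 1] = ½[√222.3 − 1] = 6.96.
y₂ = 6.96 × 0.549 = 3.82 m.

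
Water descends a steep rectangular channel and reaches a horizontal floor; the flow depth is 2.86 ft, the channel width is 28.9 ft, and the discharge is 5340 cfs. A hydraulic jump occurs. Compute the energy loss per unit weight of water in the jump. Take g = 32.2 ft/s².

q = Q/b = 5340/28.9 = 185 ft²/s; V₁ = q/y₁ = 64.6 ft/s. Fr₁ = V₁/√(g·y₁) = 6.73.
Conjugate-depth relation: y₂/y₁ = ½[√(1 + 8Fr₁²) − 1] = ½[√363.6 − 1] = 9.03.
y₂ = 9.03 × 2.86 = 25.8 ft.
Head loss: ΔE = (y₂ − y₁)³/(4y₁y₂) = (25.8 − 2.86)³/(4×2.86×25.8) = 12131/296 = 41.0 ft.

ΔE = 41.0 ft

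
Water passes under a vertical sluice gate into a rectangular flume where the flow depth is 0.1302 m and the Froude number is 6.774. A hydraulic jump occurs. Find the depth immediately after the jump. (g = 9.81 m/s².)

Fr₁ = 6.774 (given).
From the momentum equation for a rectangular channel, y₂/y₁ = ½[√(1 + 8Fr₁²) − 1] = ½[√368.10 − 1] = 9.093.
y₂ = 9.093 × 0.1302 = 1.184 m.

y₂ = 1.184 m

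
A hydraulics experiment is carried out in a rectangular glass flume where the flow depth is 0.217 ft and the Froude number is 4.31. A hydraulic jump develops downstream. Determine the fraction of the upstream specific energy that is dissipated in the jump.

ΔE/E₁ = 0.426 (42.6%)

Fr₁ = 4.31 (given).
From the momentum equation for a rectangular channel, y₂/y₁ = ½[√(1 + 8Fr₁²) − 1] = ½[√149.6 − 1] = 5.62.
y₂ = 5.62 × 0.217 = 1.22 ft.
E₁ = y₁(1 + Fr₁²/2) = 0.217×(1 + 4.31²/2) = 2.23 ft. ΔE = (y₂ − y₁)³/(4y₁y₂) = 0.950 ft. ΔE/E₁ = 0.950/2.23 = 0.426.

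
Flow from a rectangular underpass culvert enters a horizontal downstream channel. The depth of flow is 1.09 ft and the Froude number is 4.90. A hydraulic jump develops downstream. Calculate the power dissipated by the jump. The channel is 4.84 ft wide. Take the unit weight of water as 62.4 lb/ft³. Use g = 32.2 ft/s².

Fr₁ = 4.90 (given).
Sequent-depth ratio: y₂/y₁ = ½[√(1 + 8Fr₁²) − 1] = ½[√193.1 − 1] = 6.45.
y₂ = 6.45 × 1.09 = 7.03 ft.
V₁ = Fr₁·√(g·y₁) = 4.90×√(32.2×1.09) = 29.0 ft/s; q = V₁·y₁ = 31.6 ft²/s. V₂ = q/y₂ = 31.6/7.03 = 4.50 ft/s. E₁ = y₁ + V₁²/2g = 14.2 ft; E₂ = y₂ + V₂²/2g = 7.34 ft. ΔE = E₁ − E₂ = 6.83 ft.
Q = q·b = 31.6 × 4.84 = 153 cfs. P = γ·Q·ΔE/550 = 62.4 × 153 × 6.83 / 550 = 119 hp.

P = 119 hp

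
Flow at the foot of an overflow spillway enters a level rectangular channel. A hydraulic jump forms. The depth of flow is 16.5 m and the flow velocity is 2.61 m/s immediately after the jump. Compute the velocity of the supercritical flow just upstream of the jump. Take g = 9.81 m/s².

V₁ = 33.4 m/s

Fr₂ = V₂/√(g·y₂) = 2.61/√(9.81×16.5) = 0.205.
Applying the sequent-depth relation in reverse, y₁/y₂ = ½[√(1 + 8Fr₂²) − 1] = ½[√1.337 − 1] = 0.0781.
y₁ = 0.0781 × 16.5 = 1.29 m.
V₁ = q/y₁ = 43.1/1.29 = 33.4 m/s.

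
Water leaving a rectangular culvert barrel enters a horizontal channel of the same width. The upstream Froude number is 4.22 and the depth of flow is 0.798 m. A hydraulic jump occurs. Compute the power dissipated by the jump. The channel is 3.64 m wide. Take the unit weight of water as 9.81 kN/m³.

Fr₁ = 4.22 (given).
Conjugate-depth relation: y₂/y₁ = ½[√(1 + 8Fr₁²) − 1] = ½[√143.5 − 1] = 5.49.
y₂ = 5.49 × 0.798 = 4.38 m.
Head loss: ΔE = (y₂ − y₁)³/(4y₁y₂) = (4.38 − 0.798)³/(4×0.798×4.38) = 46.0/14.0 = 3.29 m.
V₁ = Fr₁·√(g·y₁) = 4.22×√(9.81×0.798) = 11.8 m/s; q = V₁·y₁ = 9.42 m²/s. Q = q·b = 9.42 × 3.64 = 34.3 m³/s. P = γ·Q·ΔE = 9.81 × 34.3 × 3.29 = 1106 kW.

P = 1106 kW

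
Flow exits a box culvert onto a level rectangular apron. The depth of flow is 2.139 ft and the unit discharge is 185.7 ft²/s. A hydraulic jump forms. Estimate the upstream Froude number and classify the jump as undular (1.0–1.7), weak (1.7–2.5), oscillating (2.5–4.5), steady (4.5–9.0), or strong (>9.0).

Fr₁ = 10.46; strong jump

V₁ = q/y₁ = 185.7/2.139 = 86.82 ft/s. Fr₁ = V₁/√(g·y₁) = 86.82/√(32.2×2.139) = 10.46.
Fr₁ = 10.46 lies in the strong range.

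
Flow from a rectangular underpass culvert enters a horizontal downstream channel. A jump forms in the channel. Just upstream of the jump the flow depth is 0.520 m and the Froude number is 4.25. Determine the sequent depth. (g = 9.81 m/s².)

y₂ = 2.88 m

Fr₁ = 4.25 (given).
From the momentum equation for a rectangular channel, y₂/y₁ = ½[√(1 + 8Fr₁²) − 1] = ½[√145.5 − 1] = 5.53.
y₂ = 5.53 × 0.520 = 2.88 m.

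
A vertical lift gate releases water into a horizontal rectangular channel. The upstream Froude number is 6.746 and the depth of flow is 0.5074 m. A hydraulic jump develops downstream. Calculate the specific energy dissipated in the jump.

Fr₁ = 6.746 (given).
From the momentum equation for a rectangular channel, y₂/y₁ = ½[√(1 + 8Fr₁²) − 1] = ½[√365.07 − 1] = 9.053.
y₂ = 9.053 × 0.5074 = 4.594 m.
V₁ = Fr₁·√(g·y₁) = 6.746×√(9.81×0.5074) = 15.05 m/s; q = V₁·y₁ = 7.637 m²/s. V₂ = q/y₂ = 7.637/4.594 = 1.662 m/s. E₁ = y₁ + V₁²/2g = 12.05 m; E₂ = y₂ + V₂²/2g = 4.735 m. ΔE = E₁ − E₂ = 7.318 m.

ΔE = 7.318 m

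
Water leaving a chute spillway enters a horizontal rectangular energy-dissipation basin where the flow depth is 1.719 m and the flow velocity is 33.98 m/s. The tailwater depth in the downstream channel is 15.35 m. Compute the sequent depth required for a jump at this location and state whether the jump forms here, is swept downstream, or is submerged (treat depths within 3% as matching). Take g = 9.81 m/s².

y₂ = 19.27 m; the jump is swept downstream

Fr₁ = V₁/√(g·y₁) = 33.98/√(9.81×1.719) = 8.275.
Conjugate-depth relation: y₂/y₁ = ½[√(1 + 8Fr₁²) − 1] = ½[√548.76 − 1] = 11.21.
y₂ = 11.21 × 1.719 = 19.27 m.
Tailwater y_tw = 15.35 m: y_tw < y₂, so the jump is swept downstream.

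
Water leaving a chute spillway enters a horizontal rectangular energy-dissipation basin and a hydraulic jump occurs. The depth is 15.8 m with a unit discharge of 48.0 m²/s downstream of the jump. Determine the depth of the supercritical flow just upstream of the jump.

V₂ = q/y₂ = 48.0/15.8 = 3.04 m/s; Fr₂ = V₂/√(g·y₂) = 0.244.
Applying the sequent-depth relation in reverse, y₁/y₂ = ½[√(1 + 8Fr₂²) − 1] = ½[√1.476 − 1] = 0.108.
y₁ = 0.108 × 15.8 = 1.70 m.

y₁ = 1.70 m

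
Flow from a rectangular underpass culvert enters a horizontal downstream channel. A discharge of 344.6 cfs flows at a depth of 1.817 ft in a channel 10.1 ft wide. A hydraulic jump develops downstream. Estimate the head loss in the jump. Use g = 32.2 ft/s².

q = Q/b = 344.6/10.1 = 34.12 ft²/s; V₁ = q/y₁ = 18.78 ft/s. Fr₁ = V₁/√(g·y₁) = 2.455.
By Bélanger, y₂/y₁ = ½[√(1 + 8Fr₁²) − 1] = ½[√49.212 − 1] = 3.008.
y₂ = 3.008 × 1.817 = 5.465 ft.
Head loss: ΔE = (y₂ − y₁)³/(4y₁y₂) = (5.465 − 1.817)³/(4×1.817×5.465) = 48.54/39.72 = 1.222 ft.

ΔE = 1.222 ft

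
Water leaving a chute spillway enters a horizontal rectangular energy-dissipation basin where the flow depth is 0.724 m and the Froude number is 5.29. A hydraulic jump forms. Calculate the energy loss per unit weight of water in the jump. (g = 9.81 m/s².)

ΔE = 5.58 m

Fr₁ = 5.29 (given).
Sequent-depth ratio: y₂/y₁ = ½[√(1 + 8Fr₁²) − 1] = ½[√224.9 − 1] = 7.00.
y₂ = 7.00 × 0.724 = 5.07 m.
V₁ = Fr₁·√(g·y₁) = 5.29×√(9.81×0.724) = 14.1 m/s; q = V₁·y₁ = 10.2 m²/s. V₂ = q/y₂ = 10.2/5.07 = 2.01 m/s. E₁ = y₁ + V₁²/2g = 10.9 m; E₂ = y₂ + V₂²/2g = 5.27 m. ΔE = E₁ − E₂ = 5.58 m.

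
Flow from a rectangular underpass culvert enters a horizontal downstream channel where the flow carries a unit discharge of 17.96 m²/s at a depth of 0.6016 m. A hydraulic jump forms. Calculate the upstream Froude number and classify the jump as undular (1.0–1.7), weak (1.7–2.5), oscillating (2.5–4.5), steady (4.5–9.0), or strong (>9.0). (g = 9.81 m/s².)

V₁ = q/y₁ = 17.96/0.6016 = 29.85 m/s. Fr₁ = V₁/√(g·y₁) = 29.85/√(9.81×0.6016) = 12.29.
Fr₁ = 12.29 lies in the strong range.

Fr₁ = 12.29; strong jump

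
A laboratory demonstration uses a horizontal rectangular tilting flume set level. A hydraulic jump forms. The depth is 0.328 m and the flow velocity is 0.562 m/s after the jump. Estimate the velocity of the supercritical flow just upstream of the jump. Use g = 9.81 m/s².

Fr₂ = V₂/√(g·y₂) = 0.562/√(9.81×0.328) = 0.313.
From the momentum equation (using Fr₂), y₁/y₂ = ½[√(1 + 8Fr₂²) − 1] = ½[√1.785 − 1] = 0.168.
y₁ = 0.168 × 0.328 = 0.0551 m.
V₁ = q/y₁ = 0.184/0.0551 = 3.34 m/s.

V₁ = 3.34 m/s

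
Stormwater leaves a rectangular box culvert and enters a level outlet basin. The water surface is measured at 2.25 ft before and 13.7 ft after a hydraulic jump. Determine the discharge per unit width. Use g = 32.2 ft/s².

For a rectangular channel the momentum equation gives q² = ½·g·y₁·y₂·(y₁ + y₂) = ½×32.2×2.25×13.7×15.9 = 7916.
q = √7916 = 89.0 ft²/s.

q = 89.0 ft²/s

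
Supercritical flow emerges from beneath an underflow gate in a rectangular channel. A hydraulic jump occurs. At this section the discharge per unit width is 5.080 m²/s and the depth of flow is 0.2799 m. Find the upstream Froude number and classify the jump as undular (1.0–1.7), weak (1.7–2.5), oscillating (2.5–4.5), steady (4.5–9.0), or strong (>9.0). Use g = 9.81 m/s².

V₁ = q/y₁ = 5.080/0.2799 = 18.15 m/s. Fr₁ = V₁/√(g·y₁) = 18.15/√(9.81×0.2799) = 10.95.
Fr₁ = 10.95 lies in the strong range.

Fr₁ = 10.95; strong jump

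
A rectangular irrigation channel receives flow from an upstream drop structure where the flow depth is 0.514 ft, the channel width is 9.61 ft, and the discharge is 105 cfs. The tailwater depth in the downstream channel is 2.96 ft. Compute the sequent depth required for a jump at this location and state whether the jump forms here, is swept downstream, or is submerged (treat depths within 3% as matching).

y₂ = 3.55 ft; the jump is swept downstream

q = Q/b = 105/9.61 = 10.9 ft²/s; V₁ = q/y₁ = 21.3 ft/s. Fr₁ = V₁/√(g·y₁) = 5.23.
Sequent-depth ratio: y₂/y₁ = ½[√(1 + 8Fr₁²) − 1] = ½[√219.4 − 1] = 6.91.
y₂ = 6.91 × 0.514 = 3.55 ft.
Tailwater y_tw = 2.96 ft: y_tw < y₂, so the jump is swept downstream.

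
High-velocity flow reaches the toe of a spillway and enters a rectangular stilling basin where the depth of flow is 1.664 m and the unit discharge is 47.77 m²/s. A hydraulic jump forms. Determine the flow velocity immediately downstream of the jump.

V₁ = q/y₁ = 47.77/1.664 = 28.71 m/s. Fr₁ = V₁/√(g·y₁) = 28.71/√(9.81×1.664) = 7.105.
Sequent-depth ratio: y₂/y₁ = ½[√(1 + 8Fr₁²) − 1] = ½[√404.90 − 1] = 9.561.
y₂ = 9.561 × 1.664 = 15.91 m.
V₂ = q/y₂ = 47.77/15.91 = 3.003 m/s.

V₂ = 3.003 m/s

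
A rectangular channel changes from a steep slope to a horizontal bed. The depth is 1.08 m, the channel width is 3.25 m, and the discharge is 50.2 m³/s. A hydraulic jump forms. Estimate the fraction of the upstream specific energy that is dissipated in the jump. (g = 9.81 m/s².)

q = Q/b = 50.2/3.25 = 15.4 m²/s; V₁ = q/y₁ = 14.3 m/s. Fr₁ = V₁/√(g·y₁) = 4.39.
By Bélanger, y₂/y₁ = ½[√(1 + 8Fr₁²) − 1] = ½[√155.5 − 1] = 5.73.
y₂ = 5.73 × 1.08 = 6.19 m.
E₁ = y₁ + V₁²/2g = 11.5 m. ΔE = (y₂ − y₁)³/(4y₁y₂) = 5.00 m. ΔE/E₁ = 5.00/11.5 = 0.434.

ΔE/E₁ = 0.434 (43.4%)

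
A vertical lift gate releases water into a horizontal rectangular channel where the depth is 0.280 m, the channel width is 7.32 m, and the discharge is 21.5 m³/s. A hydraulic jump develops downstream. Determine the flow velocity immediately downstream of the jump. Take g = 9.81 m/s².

V₂ = 1.24 m/s

q = Q/b = 21.5/7.32 = 2.94 m²/s; V₁ = q/y₁ = 10.5 m/s. Fr₁ = V₁/√(g·y₁) = 6.33.
Sequent-depth ratio: y₂/y₁ = ½[√(1 + 8Fr₁²) − 1] = ½[√321.5 − 1] = 8.46.
y₂ = 8.46 × 0.280 = 2.37 m.
V₂ = q/y₂ = 2.94/2.37 = 1.24 m/s.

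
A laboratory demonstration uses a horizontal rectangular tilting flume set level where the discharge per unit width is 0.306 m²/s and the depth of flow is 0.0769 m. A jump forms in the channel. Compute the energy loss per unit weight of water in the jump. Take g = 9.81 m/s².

ΔE = 0.400 m

V₁ = q/y₁ = 0.306/0.0769 = 3.98 m/s. Fr₁ = V₁/√(g·y₁) = 3.98/√(9.81×0.0769) = 4.58.
By Bélanger, y₂/y₁ = ½[√(1 + 8Fr₁²) − 1] = ½[√168.9 − 1] = 6.00.
y₂ = 6.00 × 0.0769 = 0.461 m.
Head loss: ΔE = (y₂ − y₁)³/(4y₁y₂) = (0.461 − 0.0769)³/(4×0.0769×0.461) = 0.0568/0.142 = 0.400 m.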